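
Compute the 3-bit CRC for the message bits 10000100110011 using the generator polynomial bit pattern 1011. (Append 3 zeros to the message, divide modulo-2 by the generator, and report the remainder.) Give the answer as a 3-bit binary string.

Append 3 zeros: 10000100110011000. Divide by 1011 (XOR where the leading bit is 1):
  pos 0: 1000 XOR 1011 = 0011
  pos 2: 1101 XOR 1011 = 0110
  pos 3: 1100 XOR 1011 = 0111
  pos 4: 1110 XOR 1011 = 0101
  pos 5: 1011 XOR 1011 = 0000
  pos 9: 1001 XOR 1011 = 0010
  pos 11: 1010 XOR 1011 = 0001
Remainder (last 3 bits) = 100. This is the CRC / FCS.

100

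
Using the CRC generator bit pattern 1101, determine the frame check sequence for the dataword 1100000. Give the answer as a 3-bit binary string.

Append 3 zeros: 1100000000. Divide by 1101 (XOR where the leading bit is 1):
  pos 0: 1100 XOR 1101 = 0001
  pos 3: 1000 XOR 1101 = 0101
  pos 4: 1010 XOR 1101 = 0111
  pos 5: 1110 XOR 1101 = 0011
Remainder (last 3 bits) = 110. This is the CRC / FCS.

110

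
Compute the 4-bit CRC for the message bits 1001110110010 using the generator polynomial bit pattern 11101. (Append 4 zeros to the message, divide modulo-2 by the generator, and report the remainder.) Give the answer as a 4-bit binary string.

Append 4 zeros: 10011101100100000. Divide by 11101 (XOR where the leading bit is 1):
  pos 0: 10011 XOR 11101 = 01110
  pos 1: 11101 XOR 11101 = 00000
  pos 7: 11001 XOR 11101 = 00100
  pos 9: 10000 XOR 11101 = 01101
  pos 10: 11010 XOR 11101 = 00111
  pos 12: 11100 XOR 11101 = 00001
Remainder (last 4 bits) = 0001. This is the CRC / FCS.

0001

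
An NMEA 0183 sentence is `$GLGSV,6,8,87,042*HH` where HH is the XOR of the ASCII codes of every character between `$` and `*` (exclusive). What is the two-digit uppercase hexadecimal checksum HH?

XOR the ASCII codes of the payload characters:
  'G' = 0x47 → acc = 0x47
  'L' = 0x4C → acc = 0x0B
  'G' = 0x47 → acc = 0x4C
  'S' = 0x53 → acc = 0x1F
  'V' = 0x56 → acc = 0x49
  ',' = 0x2C → acc = 0x65
  '6' = 0x36 → acc = 0x53
  ',' = 0x2C → acc = 0x7F
  '8' = 0x38 → acc = 0x47
  ',' = 0x2C → acc = 0x6B
  '8' = 0x38 → acc = 0x53
  '7' = 0x37 → acc = 0x64
  ',' = 0x2C → acc = 0x48
  '0' = 0x30 → acc = 0x78
  '4' = 0x34 → acc = 0x4C
  '2' = 0x32 → acc = 0x7E
Checksum = 0x7E.

7E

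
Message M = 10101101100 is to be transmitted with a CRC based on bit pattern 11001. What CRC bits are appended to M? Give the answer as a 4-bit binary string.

Append 4 zeros: 101011011000000. Divide by 11001 (XOR where the leading bit is 1):
  pos 0: 10101 XOR 11001 = 01100
  pos 1: 11001 XOR 11001 = 00000
  pos 7: 11000 XOR 11001 = 00001
Remainder (last 4 bits) = 1000. This is the CRC / FCS.

1000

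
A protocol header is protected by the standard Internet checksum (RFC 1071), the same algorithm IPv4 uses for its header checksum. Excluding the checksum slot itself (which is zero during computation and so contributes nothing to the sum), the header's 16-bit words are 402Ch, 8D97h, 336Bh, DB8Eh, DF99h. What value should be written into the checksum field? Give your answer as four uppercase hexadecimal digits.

43A8

One's-complement addition (fold any carry out of bit 15 back into bit 0):
  0x402C + 0x8D97 = 0x0CDC3
  0xCDC3 + 0x336B = 0x1012E → wrap carry → 0x012F
  0x012F + 0xDB8E = 0x0DCBD
  0xDCBD + 0xDF99 = 0x1BC56 → wrap carry → 0xBC57
One's-complement sum = 0xBC57.
Checksum = ~0xBC57 & 0xFFFF = 0x43A8.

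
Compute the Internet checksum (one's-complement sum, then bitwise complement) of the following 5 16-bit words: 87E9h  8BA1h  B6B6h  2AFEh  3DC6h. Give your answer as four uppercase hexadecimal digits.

CCF9

One's-complement addition (fold any carry out of bit 15 back into bit 0):
  0x87E9 + 0x8BA1 = 0x1138A → wrap carry → 0x138B
  0x138B + 0xB6B6 = 0x0CA41
  0xCA41 + 0x2AFE = 0x0F53F
  0xF53F + 0x3DC6 = 0x13305 → wrap carry → 0x3306
One's-complement sum = 0x3306.
Checksum = ~0x3306 & 0xFFFF = 0xCCF9.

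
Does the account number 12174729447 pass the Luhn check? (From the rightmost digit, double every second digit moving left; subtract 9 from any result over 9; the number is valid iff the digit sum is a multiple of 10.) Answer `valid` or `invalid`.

valid

From the right, keep odd positions and double even positions (subtract 9 from any doubled value over 9):
  doubled (positions 2,4,...): 8 9 5 5 4 → sum 31
  kept (positions 1,3,...): 7 4 2 4 1 1 → sum 19
Total = 50.
50 mod 10 = 0, so the number is valid.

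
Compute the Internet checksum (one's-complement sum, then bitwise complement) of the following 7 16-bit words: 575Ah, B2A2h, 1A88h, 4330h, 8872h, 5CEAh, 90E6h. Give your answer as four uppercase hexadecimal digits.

One's-complement addition (fold any carry out of bit 15 back into bit 0):
  0x575A + 0xB2A2 = 0x109FC → wrap carry → 0x09FD
  0x09FD + 0x1A88 = 0x02485
  0x2485 + 0x4330 = 0x067B5
  0x67B5 + 0x8872 = 0x0F027
  0xF027 + 0x5CEA = 0x14D11 → wrap carry → 0x4D12
  0x4D12 + 0x90E6 = 0x0DDF8
One's-complement sum = 0xDDF8.
Checksum = ~0xDDF8 & 0xFFFF = 0x2207.

2207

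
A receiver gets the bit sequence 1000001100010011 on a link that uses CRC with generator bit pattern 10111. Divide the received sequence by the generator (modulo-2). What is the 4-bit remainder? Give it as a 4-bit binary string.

0000

Modulo-2 division of 1000001100010011 by 10111:
  pos 0: 10000 XOR 10111 = 00111
  pos 2: 11101 XOR 10111 = 01010
  pos 3: 10101 XOR 10111 = 00010
  pos 6: 10000 XOR 10111 = 00111
  pos 8: 11110 XOR 10111 = 01001
  pos 9: 10010 XOR 10111 = 00101
  pos 11: 10111 XOR 10111 = 00000
Remainder = 0000 (zero — the frame passes the CRC check).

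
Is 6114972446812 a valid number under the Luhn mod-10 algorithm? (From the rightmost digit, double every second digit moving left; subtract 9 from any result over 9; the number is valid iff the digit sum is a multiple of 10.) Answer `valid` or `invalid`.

valid

From the right, keep odd positions and double even positions (subtract 9 from any doubled value over 9):
  doubled (positions 2,4,...): 2 3 8 5 8 2 → sum 28
  kept (positions 1,3,...): 2 8 4 2 9 1 6 → sum 32
Total = 60.
60 mod 10 = 0, so the number is valid.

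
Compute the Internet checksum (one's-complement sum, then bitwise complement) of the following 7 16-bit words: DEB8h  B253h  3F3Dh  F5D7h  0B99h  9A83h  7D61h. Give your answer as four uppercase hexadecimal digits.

1660

One's-complement addition (fold any carry out of bit 15 back into bit 0):
  0xDEB8 + 0xB253 = 0x1910B → wrap carry → 0x910C
  0x910C + 0x3F3D = 0x0D049
  0xD049 + 0xF5D7 = 0x1C620 → wrap carry → 0xC621
  0xC621 + 0x0B99 = 0x0D1BA
  0xD1BA + 0x9A83 = 0x16C3D → wrap carry → 0x6C3E
  0x6C3E + 0x7D61 = 0x0E99F
One's-complement sum = 0xE99F.
Checksum = ~0xE99F & 0xFFFF = 0x1660.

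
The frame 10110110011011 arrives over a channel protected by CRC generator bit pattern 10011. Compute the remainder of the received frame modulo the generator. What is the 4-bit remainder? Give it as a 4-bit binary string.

0010

Modulo-2 division of 10110110011011 by 10011:
  pos 0: 10110 XOR 10011 = 00101
  pos 2: 10111 XOR 10011 = 00100
  pos 4: 10000 XOR 10011 = 00011
  pos 7: 11110 XOR 10011 = 01101
  pos 8: 11011 XOR 10011 = 01000
  pos 9: 10001 XOR 10011 = 00010
Remainder = 0010 (nonzero — an error is detected).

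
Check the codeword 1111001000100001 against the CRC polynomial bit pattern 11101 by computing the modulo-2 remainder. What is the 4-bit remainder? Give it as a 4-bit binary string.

1000

Modulo-2 division of 1111001000100001 by 11101:
  pos 0: 11110 XOR 11101 = 00011
  pos 3: 11010 XOR 11101 = 00111
  pos 5: 11100 XOR 11101 = 00001
  pos 9: 11000 XOR 11101 = 00101
  pos 11: 10101 XOR 11101 = 01000
Remainder = 1000 (nonzero — an error is detected).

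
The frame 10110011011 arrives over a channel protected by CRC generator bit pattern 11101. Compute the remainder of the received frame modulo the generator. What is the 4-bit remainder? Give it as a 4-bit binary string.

1101

Modulo-2 division of 10110011011 by 11101:
  pos 0: 10110 XOR 11101 = 01011
  pos 1: 10110 XOR 11101 = 01011
  pos 2: 10111 XOR 11101 = 01010
  pos 3: 10101 XOR 11101 = 01000
  pos 4: 10000 XOR 11101 = 01101
  pos 5: 11011 XOR 11101 = 00110
Remainder = 1101 (nonzero — an error is detected).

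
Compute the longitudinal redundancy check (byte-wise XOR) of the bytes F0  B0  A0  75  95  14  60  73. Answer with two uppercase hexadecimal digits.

07

XOR the bytes together:
  start with 0xF0
  0xF0 ⊕ 0xB0 = 0x40
  0x40 ⊕ 0xA0 = 0xE0
  0xE0 ⊕ 0x75 = 0x95
  0x95 ⊕ 0x95 = 0x00
  0x00 ⊕ 0x14 = 0x14
  0x14 ⊕ 0x60 = 0x74
  0x74 ⊕ 0x73 = 0x07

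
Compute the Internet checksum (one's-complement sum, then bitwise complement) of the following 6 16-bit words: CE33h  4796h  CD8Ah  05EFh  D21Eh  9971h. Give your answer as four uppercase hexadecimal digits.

One's-complement addition (fold any carry out of bit 15 back into bit 0):
  0xCE33 + 0x4796 = 0x115C9 → wrap carry → 0x15CA
  0x15CA + 0xCD8A = 0x0E354
  0xE354 + 0x05EF = 0x0E943
  0xE943 + 0xD21E = 0x1BB61 → wrap carry → 0xBB62
  0xBB62 + 0x9971 = 0x154D3 → wrap carry → 0x54D4
One's-complement sum = 0x54D4.
Checksum = ~0x54D4 & 0xFFFF = 0xAB2B.

AB2B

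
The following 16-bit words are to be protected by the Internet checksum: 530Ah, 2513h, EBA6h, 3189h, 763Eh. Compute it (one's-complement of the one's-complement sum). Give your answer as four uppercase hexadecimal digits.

F473

One's-complement addition (fold any carry out of bit 15 back into bit 0):
  0x530A + 0x2513 = 0x0781D
  0x781D + 0xEBA6 = 0x163C3 → wrap carry → 0x63C4
  0x63C4 + 0x3189 = 0x0954D
  0x954D + 0x763E = 0x10B8B → wrap carry → 0x0B8C
One's-complement sum = 0x0B8C.
Checksum = ~0x0B8C & 0xFFFF = 0xF473.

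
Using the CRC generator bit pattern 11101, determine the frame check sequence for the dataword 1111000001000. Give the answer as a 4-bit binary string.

1000

Append 4 zeros: 11110000010000000. Divide by 11101 (XOR where the leading bit is 1):
  pos 0: 11110 XOR 11101 = 00011
  pos 3: 11000 XOR 11101 = 00101
  pos 5: 10101 XOR 11101 = 01000
  pos 6: 10000 XOR 11101 = 01101
  pos 7: 11010 XOR 11101 = 00111
  pos 9: 11100 XOR 11101 = 00001
Remainder (last 4 bits) = 1000. This is the CRC / FCS.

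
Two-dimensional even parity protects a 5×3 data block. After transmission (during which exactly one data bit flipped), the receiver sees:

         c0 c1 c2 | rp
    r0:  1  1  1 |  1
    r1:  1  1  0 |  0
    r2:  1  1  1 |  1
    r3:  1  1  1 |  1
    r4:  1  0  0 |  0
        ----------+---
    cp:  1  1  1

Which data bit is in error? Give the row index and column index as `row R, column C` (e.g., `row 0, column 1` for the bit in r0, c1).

row 4, column 1

Recompute each row's even parity and compare to rp:
  r0: data parity 1, sent rp 1 → ok
  r1: data parity 0, sent rp 0 → ok
  r2: data parity 1, sent rp 1 → ok
  r3: data parity 1, sent rp 1 → ok
  r4: data parity 1, sent rp 0 → mismatch
Recompute each column's even parity and compare to cp:
  c0: data parity 1, sent cp 1 → ok
  c1: data parity 0, sent cp 1 → mismatch
  c2: data parity 1, sent cp 1 → ok
Exactly one row (r4) and one column (c1) fail → the flipped bit is at their intersection.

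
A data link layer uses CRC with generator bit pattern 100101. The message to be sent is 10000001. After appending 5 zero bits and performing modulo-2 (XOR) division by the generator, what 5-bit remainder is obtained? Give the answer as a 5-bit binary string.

01011

Append 5 zeros: 1000000100000. Divide by 100101 (XOR where the leading bit is 1):
  pos 0: 100000 XOR 100101 = 000101
  pos 3: 101010 XOR 100101 = 001111
  pos 5: 111100 XOR 100101 = 011001
  pos 6: 110010 XOR 100101 = 010111
  pos 7: 101110 XOR 100101 = 001011
Remainder (last 5 bits) = 01011. This is the CRC / FCS.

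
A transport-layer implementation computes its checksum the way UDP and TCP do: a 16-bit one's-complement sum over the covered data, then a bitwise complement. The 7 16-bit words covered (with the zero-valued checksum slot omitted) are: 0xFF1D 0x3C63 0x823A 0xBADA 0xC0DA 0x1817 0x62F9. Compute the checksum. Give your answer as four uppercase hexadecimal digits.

One's-complement addition (fold any carry out of bit 15 back into bit 0):
  0xFF1D + 0x3C63 = 0x13B80 → wrap carry → 0x3B81
  0x3B81 + 0x823A = 0x0BDBB
  0xBDBB + 0xBADA = 0x17895 → wrap carry → 0x7896
  0x7896 + 0xC0DA = 0x13970 → wrap carry → 0x3971
  0x3971 + 0x1817 = 0x05188
  0x5188 + 0x62F9 = 0x0B481
One's-complement sum = 0xB481.
Checksum = ~0xB481 & 0xFFFF = 0x4B7E.

4B7E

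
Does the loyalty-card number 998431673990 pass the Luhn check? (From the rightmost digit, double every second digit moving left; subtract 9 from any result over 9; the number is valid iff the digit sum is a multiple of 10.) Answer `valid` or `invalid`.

From the right, keep odd positions and double even positions (subtract 9 from any doubled value over 9):
  doubled (positions 2,4,...): 9 6 3 6 7 9 → sum 40
  kept (positions 1,3,...): 0 9 7 1 4 9 → sum 30
Total = 70.
70 mod 10 = 0, so the number is valid.

valid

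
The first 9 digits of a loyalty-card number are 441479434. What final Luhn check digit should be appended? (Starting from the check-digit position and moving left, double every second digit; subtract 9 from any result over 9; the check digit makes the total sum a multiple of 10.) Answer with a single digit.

9

Partial digits right→left: 4 3 4 9 7 4 1 4 4
Double every second digit counting from the check-digit position (so the 1st, 3rd, 5th, ... of the partial from the right).
  doubled (with −9 where >9): 8 8 5 2 8 → sum 31
  kept as-is: 3 9 4 4 → sum 20
Total = 31 + 20 = 51.
Check digit = (10 − (51 mod 10)) mod 10 = 9.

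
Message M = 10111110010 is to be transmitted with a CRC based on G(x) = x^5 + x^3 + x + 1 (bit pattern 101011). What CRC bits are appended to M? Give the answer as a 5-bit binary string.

10000

Append 5 zeros: 1011111001000000. Divide by 101011 (XOR where the leading bit is 1):
  pos 0: 101111 XOR 101011 = 000100
  pos 3: 100100 XOR 101011 = 001111
  pos 5: 111110 XOR 101011 = 010101
  pos 6: 101010 XOR 101011 = 000001
Remainder (last 5 bits) = 10000. This is the CRC / FCS.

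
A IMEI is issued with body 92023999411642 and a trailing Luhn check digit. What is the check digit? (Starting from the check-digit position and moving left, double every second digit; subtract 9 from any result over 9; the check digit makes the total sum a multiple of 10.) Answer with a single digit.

Partial digits right→left: 2 4 6 1 1 4 9 9 9 3 2 0 2 9
Double every second digit counting from the check-digit position (so the 1st, 3rd, 5th, ... of the partial from the right).
  doubled (with −9 where >9): 4 3 2 9 9 4 4 → sum 35
  kept as-is: 4 1 4 9 3 0 9 → sum 30
Total = 35 + 30 = 65.
Check digit = (10 − (65 mod 10)) mod 10 = 5.

5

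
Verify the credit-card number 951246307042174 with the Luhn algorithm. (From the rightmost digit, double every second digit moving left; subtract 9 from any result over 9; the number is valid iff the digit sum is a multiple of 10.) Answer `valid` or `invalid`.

valid

From the right, keep odd positions and double even positions (subtract 9 from any doubled value over 9):
  doubled (positions 2,4,...): 5 4 0 0 3 4 1 → sum 17
  kept (positions 1,3,...): 4 1 4 7 3 4 1 9 → sum 33
Total = 50.
50 mod 10 = 0, so the number is valid.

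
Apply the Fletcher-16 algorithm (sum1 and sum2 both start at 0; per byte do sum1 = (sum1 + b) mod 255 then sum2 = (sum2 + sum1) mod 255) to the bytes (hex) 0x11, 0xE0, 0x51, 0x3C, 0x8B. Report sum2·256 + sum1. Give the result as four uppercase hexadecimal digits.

Running sums (mod 255):
  after byte 0 (0x11): sum1=17, sum2=17
  after byte 1 (0xE0): sum1=241, sum2=3
  after byte 2 (0x51): sum1=67, sum2=70
  after byte 3 (0x3C): sum1=127, sum2=197
  after byte 4 (0x8B): sum1=11, sum2=208
Checksum = sum2·256 + sum1 = 208·256 + 11 = 53259 = 0xD00B.

D00B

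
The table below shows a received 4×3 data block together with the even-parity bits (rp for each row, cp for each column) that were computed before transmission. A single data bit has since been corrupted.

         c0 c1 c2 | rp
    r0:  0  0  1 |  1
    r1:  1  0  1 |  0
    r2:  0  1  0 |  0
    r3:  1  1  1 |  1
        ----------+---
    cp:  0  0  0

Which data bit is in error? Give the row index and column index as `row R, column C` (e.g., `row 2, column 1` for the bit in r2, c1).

row 2, column 2

Recompute each row's even parity and compare to rp:
  r0: data parity 1, sent rp 1 → ok
  r1: data parity 0, sent rp 0 → ok
  r2: data parity 1, sent rp 0 → mismatch
  r3: data parity 1, sent rp 1 → ok
Recompute each column's even parity and compare to cp:
  c0: data parity 0, sent cp 0 → ok
  c1: data parity 0, sent cp 0 → ok
  c2: data parity 1, sent cp 0 → mismatch
Exactly one row (r2) and one column (c2) fail → the flipped bit is at their intersection.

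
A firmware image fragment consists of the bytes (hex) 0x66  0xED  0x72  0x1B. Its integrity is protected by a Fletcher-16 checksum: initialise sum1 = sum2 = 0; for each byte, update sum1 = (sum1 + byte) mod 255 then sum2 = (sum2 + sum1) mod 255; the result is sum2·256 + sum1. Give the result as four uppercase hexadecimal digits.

Running sums (mod 255):
  after byte 0 (0x66): sum1=102, sum2=102
  after byte 1 (0xED): sum1=84, sum2=186
  after byte 2 (0x72): sum1=198, sum2=129
  after byte 3 (0x1B): sum1=225, sum2=99
Checksum = sum2·256 + sum1 = 99·256 + 225 = 25569 = 0x63E1.

63E1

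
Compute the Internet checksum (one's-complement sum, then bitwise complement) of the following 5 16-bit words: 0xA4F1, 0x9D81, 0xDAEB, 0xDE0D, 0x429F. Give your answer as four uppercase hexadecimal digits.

C1F3

One's-complement addition (fold any carry out of bit 15 back into bit 0):
  0xA4F1 + 0x9D81 = 0x14272 → wrap carry → 0x4273
  0x4273 + 0xDAEB = 0x11D5E → wrap carry → 0x1D5F
  0x1D5F + 0xDE0D = 0x0FB6C
  0xFB6C + 0x429F = 0x13E0B → wrap carry → 0x3E0C
One's-complement sum = 0x3E0C.
Checksum = ~0x3E0C & 0xFFFF = 0xC1F3.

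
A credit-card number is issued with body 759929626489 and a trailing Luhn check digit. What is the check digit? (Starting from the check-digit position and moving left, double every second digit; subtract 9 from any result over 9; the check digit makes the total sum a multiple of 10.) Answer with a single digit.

2

Partial digits right→left: 9 8 4 6 2 6 9 2 9 9 5 7
Double every second digit counting from the check-digit position (so the 1st, 3rd, 5th, ... of the partial from the right).
  doubled (with −9 where >9): 9 8 4 9 9 1 → sum 40
  kept as-is: 8 6 6 2 9 7 → sum 38
Total = 40 + 38 = 78.
Check digit = (10 − (78 mod 10)) mod 10 = 2.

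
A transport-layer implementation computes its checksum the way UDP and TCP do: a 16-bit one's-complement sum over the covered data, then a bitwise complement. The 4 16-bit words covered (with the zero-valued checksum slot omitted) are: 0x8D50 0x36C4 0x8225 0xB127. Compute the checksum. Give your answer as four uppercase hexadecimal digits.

One's-complement addition (fold any carry out of bit 15 back into bit 0):
  0x8D50 + 0x36C4 = 0x0C414
  0xC414 + 0x8225 = 0x14639 → wrap carry → 0x463A
  0x463A + 0xB127 = 0x0F761
One's-complement sum = 0xF761.
Checksum = ~0xF761 & 0xFFFF = 0x089E.

089E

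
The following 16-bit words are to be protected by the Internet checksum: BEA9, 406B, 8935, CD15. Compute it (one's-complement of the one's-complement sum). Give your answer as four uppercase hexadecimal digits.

One's-complement addition (fold any carry out of bit 15 back into bit 0):
  0xBEA9 + 0x406B = 0x0FF14
  0xFF14 + 0x8935 = 0x18849 → wrap carry → 0x884A
  0x884A + 0xCD15 = 0x1555F → wrap carry → 0x5560
One's-complement sum = 0x5560.
Checksum = ~0x5560 & 0xFFFF = 0xAA9F.

AA9F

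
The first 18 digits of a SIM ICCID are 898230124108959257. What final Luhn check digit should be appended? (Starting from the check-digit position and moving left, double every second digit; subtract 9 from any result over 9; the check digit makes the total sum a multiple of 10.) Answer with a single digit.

7

Partial digits right→left: 7 5 2 9 5 9 8 0 1 4 2 1 0 3 2 8 9 8
Double every second digit counting from the check-digit position (so the 1st, 3rd, 5th, ... of the partial from the right).
  doubled (with −9 where >9): 5 4 1 7 2 4 0 4 9 → sum 36
  kept as-is: 5 9 9 0 4 1 3 8 8 → sum 47
Total = 36 + 47 = 83.
Check digit = (10 − (83 mod 10)) mod 10 = 7.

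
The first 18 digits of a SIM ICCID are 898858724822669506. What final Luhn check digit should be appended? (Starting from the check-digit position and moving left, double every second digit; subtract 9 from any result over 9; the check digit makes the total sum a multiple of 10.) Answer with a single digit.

6

Partial digits right→left: 6 0 5 9 6 6 2 2 8 4 2 7 8 5 8 8 9 8
Double every second digit counting from the check-digit position (so the 1st, 3rd, 5th, ... of the partial from the right).
  doubled (with −9 where >9): 3 1 3 4 7 4 7 7 9 → sum 45
  kept as-is: 0 9 6 2 4 7 5 8 8 → sum 49
Total = 45 + 49 = 94.
Check digit = (10 − (94 mod 10)) mod 10 = 6.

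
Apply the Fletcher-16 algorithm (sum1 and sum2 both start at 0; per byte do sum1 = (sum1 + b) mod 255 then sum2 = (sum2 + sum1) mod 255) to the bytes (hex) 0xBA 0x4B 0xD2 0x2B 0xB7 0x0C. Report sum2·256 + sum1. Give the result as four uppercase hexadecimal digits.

Running sums (mod 255):
  after byte 0 (0xBA): sum1=186, sum2=186
  after byte 1 (0x4B): sum1=6, sum2=192
  after byte 2 (0xD2): sum1=216, sum2=153
  after byte 3 (0x2B): sum1=4, sum2=157
  after byte 4 (0xB7): sum1=187, sum2=89
  after byte 5 (0x0C): sum1=199, sum2=33
Checksum = sum2·256 + sum1 = 33·256 + 199 = 8647 = 0x21C7.

21C7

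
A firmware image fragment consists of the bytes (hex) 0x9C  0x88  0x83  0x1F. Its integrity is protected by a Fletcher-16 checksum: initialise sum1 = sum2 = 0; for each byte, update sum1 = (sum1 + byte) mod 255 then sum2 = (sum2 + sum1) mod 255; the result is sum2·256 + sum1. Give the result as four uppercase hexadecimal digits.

Running sums (mod 255):
  after byte 0 (0x9C): sum1=156, sum2=156
  after byte 1 (0x88): sum1=37, sum2=193
  after byte 2 (0x83): sum1=168, sum2=106
  after byte 3 (0x1F): sum1=199, sum2=50
Checksum = sum2·256 + sum1 = 50·256 + 199 = 12999 = 0x32C7.

32C7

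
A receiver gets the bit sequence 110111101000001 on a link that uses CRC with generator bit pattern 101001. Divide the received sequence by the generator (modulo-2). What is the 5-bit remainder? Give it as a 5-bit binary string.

11110

Modulo-2 division of 110111101000001 by 101001:
  pos 0: 110111 XOR 101001 = 011110
  pos 1: 111101 XOR 101001 = 010100
  pos 2: 101000 XOR 101001 = 000001
  pos 7: 110000 XOR 101001 = 011001
  pos 8: 110010 XOR 101001 = 011011
  pos 9: 110111 XOR 101001 = 011110
Remainder = 11110 (nonzero — an error is detected).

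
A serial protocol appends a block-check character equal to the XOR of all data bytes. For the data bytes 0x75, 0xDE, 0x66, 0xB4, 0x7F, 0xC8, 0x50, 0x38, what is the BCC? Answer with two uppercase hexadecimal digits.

XOR the bytes together:
  start with 0x75
  0x75 ⊕ 0xDE = 0xAB
  0xAB ⊕ 0x66 = 0xCD
  0xCD ⊕ 0xB4 = 0x79
  0x79 ⊕ 0x7F = 0x06
  0x06 ⊕ 0xC8 = 0xCE
  0xCE ⊕ 0x50 = 0x9E
  0x9E ⊕ 0x38 = 0xA6

A6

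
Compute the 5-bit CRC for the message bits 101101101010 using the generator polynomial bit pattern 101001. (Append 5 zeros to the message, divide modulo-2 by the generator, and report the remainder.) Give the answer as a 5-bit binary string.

Append 5 zeros: 10110110101000000. Divide by 101001 (XOR where the leading bit is 1):
  pos 0: 101101 XOR 101001 = 000100
  pos 3: 100101 XOR 101001 = 001100
  pos 5: 110001 XOR 101001 = 011000
  pos 6: 110000 XOR 101001 = 011001
  pos 7: 110010 XOR 101001 = 011011
  pos 8: 110110 XOR 101001 = 011111
  pos 9: 111110 XOR 101001 = 010111
  pos 10: 101110 XOR 101001 = 000111
Remainder (last 5 bits) = 01110. This is the CRC / FCS.

01110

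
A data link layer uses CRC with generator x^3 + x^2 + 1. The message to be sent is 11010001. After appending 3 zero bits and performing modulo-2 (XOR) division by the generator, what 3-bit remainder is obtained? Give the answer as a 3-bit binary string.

101

Append 3 zeros: 11010001000. Divide by 1101 (XOR where the leading bit is 1):
  pos 0: 1101 XOR 1101 = 0000
  pos 7: 1000 XOR 1101 = 0101
Remainder (last 3 bits) = 101. This is the CRC / FCS.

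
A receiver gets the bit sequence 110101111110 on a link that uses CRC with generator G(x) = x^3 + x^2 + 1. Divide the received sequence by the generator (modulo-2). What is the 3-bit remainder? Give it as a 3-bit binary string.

Modulo-2 division of 110101111110 by 1101:
  pos 0: 1101 XOR 1101 = 0000
  pos 5: 1111 XOR 1101 = 0010
  pos 7: 1011 XOR 1101 = 0110
  pos 8: 1100 XOR 1101 = 0001
Remainder = 001 (nonzero — an error is detected).

001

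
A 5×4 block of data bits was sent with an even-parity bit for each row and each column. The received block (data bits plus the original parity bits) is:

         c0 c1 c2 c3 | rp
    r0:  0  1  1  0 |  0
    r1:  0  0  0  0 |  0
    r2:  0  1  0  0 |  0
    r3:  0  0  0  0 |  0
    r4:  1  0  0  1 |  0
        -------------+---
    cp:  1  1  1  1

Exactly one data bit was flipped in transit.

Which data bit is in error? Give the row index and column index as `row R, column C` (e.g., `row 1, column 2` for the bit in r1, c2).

Recompute each row's even parity and compare to rp:
  r0: data parity 0, sent rp 0 → ok
  r1: data parity 0, sent rp 0 → ok
  r2: data parity 1, sent rp 0 → mismatch
  r3: data parity 0, sent rp 0 → ok
  r4: data parity 0, sent rp 0 → ok
Recompute each column's even parity and compare to cp:
  c0: data parity 1, sent cp 1 → ok
  c1: data parity 0, sent cp 1 → mismatch
  c2: data parity 1, sent cp 1 → ok
  c3: data parity 1, sent cp 1 → ok
Exactly one row (r2) and one column (c1) fail → the flipped bit is at their intersection.

row 2, column 1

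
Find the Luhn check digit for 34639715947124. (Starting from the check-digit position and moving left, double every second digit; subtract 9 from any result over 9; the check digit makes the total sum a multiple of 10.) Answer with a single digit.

5

Partial digits right→left: 4 2 1 7 4 9 5 1 7 9 3 6 4 3
Double every second digit counting from the check-digit position (so the 1st, 3rd, 5th, ... of the partial from the right).
  doubled (with −9 where >9): 8 2 8 1 5 6 8 → sum 38
  kept as-is: 2 7 9 1 9 6 3 → sum 37
Total = 38 + 37 = 75.
Check digit = (10 − (75 mod 10)) mod 10 = 5.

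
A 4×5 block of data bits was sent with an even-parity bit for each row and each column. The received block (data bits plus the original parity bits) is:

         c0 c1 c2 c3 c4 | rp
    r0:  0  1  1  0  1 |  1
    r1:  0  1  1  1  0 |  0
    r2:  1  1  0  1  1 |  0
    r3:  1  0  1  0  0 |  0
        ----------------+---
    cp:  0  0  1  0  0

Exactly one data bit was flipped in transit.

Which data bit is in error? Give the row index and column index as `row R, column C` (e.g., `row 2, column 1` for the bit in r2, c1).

row 1, column 1

Recompute each row's even parity and compare to rp:
  r0: data parity 1, sent rp 1 → ok
  r1: data parity 1, sent rp 0 → mismatch
  r2: data parity 0, sent rp 0 → ok
  r3: data parity 0, sent rp 0 → ok
Recompute each column's even parity and compare to cp:
  c0: data parity 0, sent cp 0 → ok
  c1: data parity 1, sent cp 0 → mismatch
  c2: data parity 1, sent cp 1 → ok
  c3: data parity 0, sent cp 0 → ok
  c4: data parity 0, sent cp 0 → ok
Exactly one row (r1) and one column (c1) fail → the flipped bit is at their intersection.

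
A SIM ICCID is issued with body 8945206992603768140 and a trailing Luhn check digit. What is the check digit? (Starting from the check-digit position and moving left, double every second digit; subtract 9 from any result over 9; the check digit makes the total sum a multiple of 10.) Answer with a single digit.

Partial digits right→left: 0 4 1 8 6 7 3 0 6 2 9 9 6 0 2 5 4 9 8
Double every second digit counting from the check-digit position (so the 1st, 3rd, 5th, ... of the partial from the right).
  doubled (with −9 where >9): 0 2 3 6 3 9 3 4 8 7 → sum 45
  kept as-is: 4 8 7 0 2 9 0 5 9 → sum 44
Total = 45 + 44 = 89.
Check digit = (10 − (89 mod 10)) mod 10 = 1.

1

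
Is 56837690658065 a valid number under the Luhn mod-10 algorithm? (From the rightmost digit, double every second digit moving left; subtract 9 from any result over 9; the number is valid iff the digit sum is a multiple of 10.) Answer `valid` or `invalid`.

From the right, keep odd positions and double even positions (subtract 9 from any doubled value over 9):
  doubled (positions 2,4,...): 3 7 3 9 5 7 1 → sum 35
  kept (positions 1,3,...): 5 0 5 0 6 3 6 → sum 25
Total = 60.
60 mod 10 = 0, so the number is valid.

valid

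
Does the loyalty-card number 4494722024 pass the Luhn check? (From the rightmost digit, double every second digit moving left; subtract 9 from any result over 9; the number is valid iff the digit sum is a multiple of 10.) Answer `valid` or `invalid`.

invalid

From the right, keep odd positions and double even positions (subtract 9 from any doubled value over 9):
  doubled (positions 2,4,...): 4 4 5 9 8 → sum 30
  kept (positions 1,3,...): 4 0 2 4 4 → sum 14
Total = 44.
44 mod 10 = 4, so the number is invalid.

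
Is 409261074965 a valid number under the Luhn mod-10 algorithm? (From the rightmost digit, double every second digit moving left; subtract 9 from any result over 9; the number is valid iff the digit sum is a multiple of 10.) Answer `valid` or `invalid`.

invalid

From the right, keep odd positions and double even positions (subtract 9 from any doubled value over 9):
  doubled (positions 2,4,...): 3 8 0 3 9 8 → sum 31
  kept (positions 1,3,...): 5 9 7 1 2 0 → sum 24
Total = 55.
55 mod 10 = 5, so the number is invalid.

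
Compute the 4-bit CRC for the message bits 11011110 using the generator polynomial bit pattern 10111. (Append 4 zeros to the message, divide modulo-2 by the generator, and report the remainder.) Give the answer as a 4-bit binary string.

Append 4 zeros: 110111100000. Divide by 10111 (XOR where the leading bit is 1):
  pos 0: 11011 XOR 10111 = 01100
  pos 1: 11001 XOR 10111 = 01110
  pos 2: 11101 XOR 10111 = 01010
  pos 3: 10100 XOR 10111 = 00011
  pos 6: 11000 XOR 10111 = 01111
  pos 7: 11110 XOR 10111 = 01001
Remainder (last 4 bits) = 1001. This is the CRC / FCS.

1001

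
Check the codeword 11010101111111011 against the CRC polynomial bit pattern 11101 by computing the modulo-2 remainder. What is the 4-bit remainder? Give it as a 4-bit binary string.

Modulo-2 division of 11010101111111011 by 11101:
  pos 0: 11010 XOR 11101 = 00111
  pos 2: 11110 XOR 11101 = 00011
  pos 5: 11111 XOR 11101 = 00010
  pos 8: 10111 XOR 11101 = 01010
  pos 9: 10101 XOR 11101 = 01000
  pos 10: 10000 XOR 11101 = 01101
  pos 11: 11011 XOR 11101 = 00110
Remainder = 1101 (nonzero — an error is detected).

1101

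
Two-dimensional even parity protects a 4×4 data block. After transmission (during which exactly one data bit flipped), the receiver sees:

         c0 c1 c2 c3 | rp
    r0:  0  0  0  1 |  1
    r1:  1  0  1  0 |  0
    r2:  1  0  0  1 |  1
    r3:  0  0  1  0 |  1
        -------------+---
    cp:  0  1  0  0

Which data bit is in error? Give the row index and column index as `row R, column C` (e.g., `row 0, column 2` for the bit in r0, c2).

row 2, column 1

Recompute each row's even parity and compare to rp:
  r0: data parity 1, sent rp 1 → ok
  r1: data parity 0, sent rp 0 → ok
  r2: data parity 0, sent rp 1 → mismatch
  r3: data parity 1, sent rp 1 → ok
Recompute each column's even parity and compare to cp:
  c0: data parity 0, sent cp 0 → ok
  c1: data parity 0, sent cp 1 → mismatch
  c2: data parity 0, sent cp 0 → ok
  c3: data parity 0, sent cp 0 → ok
Exactly one row (r2) and one column (c1) fail → the flipped bit is at their intersection.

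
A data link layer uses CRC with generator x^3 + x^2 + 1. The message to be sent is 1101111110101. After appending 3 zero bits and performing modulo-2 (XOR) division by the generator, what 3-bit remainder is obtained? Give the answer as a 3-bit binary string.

Append 3 zeros: 1101111110101000. Divide by 1101 (XOR where the leading bit is 1):
  pos 0: 1101 XOR 1101 = 0000
  pos 4: 1111 XOR 1101 = 0010
  pos 6: 1010 XOR 1101 = 0111
  pos 7: 1111 XOR 1101 = 0010
  pos 9: 1001 XOR 1101 = 0100
  pos 10: 1000 XOR 1101 = 0101
  pos 11: 1010 XOR 1101 = 0111
  pos 12: 1110 XOR 1101 = 0011
Remainder (last 3 bits) = 011. This is the CRC / FCS.

011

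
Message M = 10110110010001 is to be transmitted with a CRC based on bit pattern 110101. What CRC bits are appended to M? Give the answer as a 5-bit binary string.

10110

Append 5 zeros: 1011011001000100000. Divide by 110101 (XOR where the leading bit is 1):
  pos 0: 101101 XOR 110101 = 011000
  pos 1: 110001 XOR 110101 = 000100
  pos 4: 100001 XOR 110101 = 010100
  pos 5: 101000 XOR 110101 = 011101
  pos 6: 111010 XOR 110101 = 001111
  pos 8: 111101 XOR 110101 = 001000
  pos 10: 100000 XOR 110101 = 010101
  pos 11: 101010 XOR 110101 = 011111
  pos 12: 111110 XOR 110101 = 001011
Remainder (last 5 bits) = 10110. This is the CRC / FCS.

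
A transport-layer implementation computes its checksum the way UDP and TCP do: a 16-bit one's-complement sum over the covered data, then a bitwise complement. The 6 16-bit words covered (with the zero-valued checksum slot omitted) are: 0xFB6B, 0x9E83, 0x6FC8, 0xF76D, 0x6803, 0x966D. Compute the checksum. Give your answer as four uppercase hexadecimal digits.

One's-complement addition (fold any carry out of bit 15 back into bit 0):
  0xFB6B + 0x9E83 = 0x199EE → wrap carry → 0x99EF
  0x99EF + 0x6FC8 = 0x109B7 → wrap carry → 0x09B8
  0x09B8 + 0xF76D = 0x10125 → wrap carry → 0x0126
  0x0126 + 0x6803 = 0x06929
  0x6929 + 0x966D = 0x0FF96
One's-complement sum = 0xFF96.
Checksum = ~0xFF96 & 0xFFFF = 0x0069.

0069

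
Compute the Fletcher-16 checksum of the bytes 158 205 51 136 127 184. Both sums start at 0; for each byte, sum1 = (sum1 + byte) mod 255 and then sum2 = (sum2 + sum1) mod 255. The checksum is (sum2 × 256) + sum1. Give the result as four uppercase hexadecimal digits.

Running sums (mod 255):
  after byte 0 (158): sum1=158, sum2=158
  after byte 1 (205): sum1=108, sum2=11
  after byte 2 (51): sum1=159, sum2=170
  after byte 3 (136): sum1=40, sum2=210
  after byte 4 (127): sum1=167, sum2=122
  after byte 5 (184): sum1=96, sum2=218
Checksum = sum2·256 + sum1 = 218·256 + 96 = 55904 = 0xDA60.

DA60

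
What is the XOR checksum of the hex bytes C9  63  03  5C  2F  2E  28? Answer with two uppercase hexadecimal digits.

DC

XOR the bytes together:
  start with 0xC9
  0xC9 ⊕ 0x63 = 0xAA
  0xAA ⊕ 0x03 = 0xA9
  0xA9 ⊕ 0x5C = 0xF5
  0xF5 ⊕ 0x2F = 0xDA
  0xDA ⊕ 0x2E = 0xF4
  0xF4 ⊕ 0x28 = 0xDC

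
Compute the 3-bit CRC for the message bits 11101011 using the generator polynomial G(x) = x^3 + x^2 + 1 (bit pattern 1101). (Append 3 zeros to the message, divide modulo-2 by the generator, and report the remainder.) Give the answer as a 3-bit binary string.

Append 3 zeros: 11101011000. Divide by 1101 (XOR where the leading bit is 1):
  pos 0: 1110 XOR 1101 = 0011
  pos 2: 1110 XOR 1101 = 0011
  pos 4: 1111 XOR 1101 = 0010
  pos 6: 1000 XOR 1101 = 0101
  pos 7: 1010 XOR 1101 = 0111
Remainder (last 3 bits) = 111. This is the CRC / FCS.

111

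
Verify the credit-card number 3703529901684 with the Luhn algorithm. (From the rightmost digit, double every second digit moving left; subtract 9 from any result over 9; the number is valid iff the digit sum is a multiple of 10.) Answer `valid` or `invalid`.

valid

From the right, keep odd positions and double even positions (subtract 9 from any doubled value over 9):
  doubled (positions 2,4,...): 7 2 9 4 6 5 → sum 33
  kept (positions 1,3,...): 4 6 0 9 5 0 3 → sum 27
Total = 60.
60 mod 10 = 0, so the number is valid.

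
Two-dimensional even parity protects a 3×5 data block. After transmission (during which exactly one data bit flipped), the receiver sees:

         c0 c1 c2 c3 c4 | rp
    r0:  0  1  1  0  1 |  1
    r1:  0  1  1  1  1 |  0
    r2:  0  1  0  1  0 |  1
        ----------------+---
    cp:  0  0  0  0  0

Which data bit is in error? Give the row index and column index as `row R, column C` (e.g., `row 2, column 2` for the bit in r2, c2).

row 2, column 1

Recompute each row's even parity and compare to rp:
  r0: data parity 1, sent rp 1 → ok
  r1: data parity 0, sent rp 0 → ok
  r2: data parity 0, sent rp 1 → mismatch
Recompute each column's even parity and compare to cp:
  c0: data parity 0, sent cp 0 → ok
  c1: data parity 1, sent cp 0 → mismatch
  c2: data parity 0, sent cp 0 → ok
  c3: data parity 0, sent cp 0 → ok
  c4: data parity 0, sent cp 0 → ok
Exactly one row (r2) and one column (c1) fail → the flipped bit is at their intersection.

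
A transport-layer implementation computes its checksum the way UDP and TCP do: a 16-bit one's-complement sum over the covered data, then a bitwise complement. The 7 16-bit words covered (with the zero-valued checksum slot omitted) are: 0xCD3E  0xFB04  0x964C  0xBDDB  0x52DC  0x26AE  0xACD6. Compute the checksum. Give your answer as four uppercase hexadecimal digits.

BD32

One's-complement addition (fold any carry out of bit 15 back into bit 0):
  0xCD3E + 0xFB04 = 0x1C842 → wrap carry → 0xC843
  0xC843 + 0x964C = 0x15E8F → wrap carry → 0x5E90
  0x5E90 + 0xBDDB = 0x11C6B → wrap carry → 0x1C6C
  0x1C6C + 0x52DC = 0x06F48
  0x6F48 + 0x26AE = 0x095F6
  0x95F6 + 0xACD6 = 0x142CC → wrap carry → 0x42CD
One's-complement sum = 0x42CD.
Checksum = ~0x42CD & 0xFFFF = 0xBD32.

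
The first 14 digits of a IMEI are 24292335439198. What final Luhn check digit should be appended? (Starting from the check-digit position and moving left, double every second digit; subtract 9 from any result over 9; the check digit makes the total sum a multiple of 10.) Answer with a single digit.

0

Partial digits right→left: 8 9 1 9 3 4 5 3 3 2 9 2 4 2
Double every second digit counting from the check-digit position (so the 1st, 3rd, 5th, ... of the partial from the right).
  doubled (with −9 where >9): 7 2 6 1 6 9 8 → sum 39
  kept as-is: 9 9 4 3 2 2 2 → sum 31
Total = 39 + 31 = 70.
Check digit = (10 − (70 mod 10)) mod 10 = 0.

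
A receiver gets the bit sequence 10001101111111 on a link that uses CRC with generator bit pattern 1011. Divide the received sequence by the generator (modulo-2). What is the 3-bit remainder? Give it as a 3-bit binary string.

Modulo-2 division of 10001101111111 by 1011:
  pos 0: 1000 XOR 1011 = 0011
  pos 2: 1111 XOR 1011 = 0100
  pos 3: 1000 XOR 1011 = 0011
  pos 5: 1111 XOR 1011 = 0100
  pos 6: 1001 XOR 1011 = 0010
  pos 8: 1011 XOR 1011 = 0000
Remainder = 011 (nonzero — an error is detected).

011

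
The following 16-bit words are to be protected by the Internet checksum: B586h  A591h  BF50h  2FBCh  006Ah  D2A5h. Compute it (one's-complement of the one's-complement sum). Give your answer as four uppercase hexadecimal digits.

One's-complement addition (fold any carry out of bit 15 back into bit 0):
  0xB586 + 0xA591 = 0x15B17 → wrap carry → 0x5B18
  0x5B18 + 0xBF50 = 0x11A68 → wrap carry → 0x1A69
  0x1A69 + 0x2FBC = 0x04A25
  0x4A25 + 0x006A = 0x04A8F
  0x4A8F + 0xD2A5 = 0x11D34 → wrap carry → 0x1D35
One's-complement sum = 0x1D35.
Checksum = ~0x1D35 & 0xFFFF = 0xE2CA.

E2CA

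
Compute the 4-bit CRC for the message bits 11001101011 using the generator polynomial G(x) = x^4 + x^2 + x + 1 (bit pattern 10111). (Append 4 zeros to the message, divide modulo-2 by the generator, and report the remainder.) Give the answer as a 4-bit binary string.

Append 4 zeros: 110011010110000. Divide by 10111 (XOR where the leading bit is 1):
  pos 0: 11001 XOR 10111 = 01110
  pos 1: 11101 XOR 10111 = 01010
  pos 2: 10100 XOR 10111 = 00011
  pos 5: 11101 XOR 10111 = 01010
  pos 6: 10101 XOR 10111 = 00010
  pos 9: 10000 XOR 10111 = 00111
Remainder (last 4 bits) = 1110. This is the CRC / FCS.

1110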